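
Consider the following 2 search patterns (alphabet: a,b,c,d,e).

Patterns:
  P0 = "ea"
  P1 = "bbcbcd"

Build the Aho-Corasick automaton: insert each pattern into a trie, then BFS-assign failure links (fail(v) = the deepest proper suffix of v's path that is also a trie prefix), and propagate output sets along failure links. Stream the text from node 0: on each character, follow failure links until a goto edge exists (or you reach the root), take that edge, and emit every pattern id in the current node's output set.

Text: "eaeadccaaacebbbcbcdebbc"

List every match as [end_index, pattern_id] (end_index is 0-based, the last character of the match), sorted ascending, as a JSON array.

Construct AC machine:
Trie (insert patterns):
  n0 'ε': b→3 e→1
  n1 'e': a→2
  n2 'ea': ·  ←P0
  n3 'b': b→4
  n4 'bb': c→5
  n5 'bbc': b→6
  n6 'bbcb': c→7
  n7 'bbcbc': d→8
  n8 'bbcbcd': ·  ←P1

Failure links (BFS by depth):
  fail(1) 'e': from fail(0)=0 chase 'e': 0 ⇒ 0;  out=∅∪out(0)=∅
  fail(3) 'b': from fail(0)=0 chase 'b': 0 ⇒ 0;  out=∅∪out(0)=∅
  fail(2) 'ea': from fail(1)=0 chase 'a': 0 ⇒ 0;  out={0}∪out(0)={0}
  fail(4) 'bb': from fail(3)=0 chase 'b': 0 ⇒ 3;  out=∅∪out(3)=∅
  fail(5) 'bbc': from fail(4)=3 chase 'c': 3→0 ⇒ 0;  out=∅∪out(0)=∅
  fail(6) 'bbcb': from fail(5)=0 chase 'b': 0 ⇒ 3;  out=∅∪out(3)=∅
  fail(7) 'bbcbc': from fail(6)=3 chase 'c': 3→0 ⇒ 0;  out=∅∪out(0)=∅
  fail(8) 'bbcbcd': from fail(7)=0 chase 'd': 0 ⇒ 0;  out={1}∪out(0)={1}

Text stream:
i=0 'e': node 0→1
i=1 'a': node 1→2  ** P0@[0:1]
i=2 'e': node 2→1 (fail-walked)
i=3 'a': node 1→2  ** P0@[2:3]
i=4 'd': node 2→0 (fail-walked)
i=5 'c': node 0→0
i=6 'c': node 0→0
i=7 'a': node 0→0
i=8 'a': node 0→0
i=9 'a': node 0→0
i=10 'c': node 0→0
i=11 'e': node 0→1
i=12 'b': node 1→3 (fail-walked)
i=13 'b': node 3→4
i=14 'b': node 4→4 (fail-walked)
i=15 'c': node 4→5
i=16 'b': node 5→6
i=17 'c': node 6→7
i=18 'd': node 7→8  ** P1@[13:18]
i=19 'e': node 8→1 (fail-walked)
i=20 'b': node 1→3 (fail-walked)
i=21 'b': node 3→4
i=22 'c': node 4→5

Result: [[1,0],[3,0],[18,1]]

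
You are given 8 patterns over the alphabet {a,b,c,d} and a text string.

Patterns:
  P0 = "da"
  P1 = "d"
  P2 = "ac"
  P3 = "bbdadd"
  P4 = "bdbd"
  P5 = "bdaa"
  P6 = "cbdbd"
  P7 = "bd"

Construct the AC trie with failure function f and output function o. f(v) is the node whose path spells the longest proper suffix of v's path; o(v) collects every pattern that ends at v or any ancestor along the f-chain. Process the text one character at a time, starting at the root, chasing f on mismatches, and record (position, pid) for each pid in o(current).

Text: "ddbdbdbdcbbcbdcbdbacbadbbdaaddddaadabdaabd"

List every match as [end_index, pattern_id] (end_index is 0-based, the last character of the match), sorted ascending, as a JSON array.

Build:
Trie (insert patterns):
  0='ε' goto a→3 b→5 c→16 d→1
  1='d' goto a→2  [P1 ends]
  2='da' goto ·  [P0 ends]
  3='a' goto c→4
  4='ac' goto ·  [P2 ends]
  5='b' goto b→6 d→11
  6='bb' goto d→7
  7='bbd' goto a→8
  8='bbda' goto d→9
  9='bbdad' goto d→10
  10='bbdadd' goto ·  [P3 ends]
  11='bd' goto a→14 b→12  [P7 ends]
  12='bdb' goto d→13
  13='bdbd' goto ·  [P4 ends]
  14='bda' goto a→15
  15='bdaa' goto ·  [P5 ends]
  16='c' goto b→17
  17='cb' goto d→18
  18='cbd' goto b→19
  19='cbdb' goto d→20
  20='cbdbd' goto ·  [P6 ends]

Failure links (BFS by depth):
  fail(1) 'd': from fail(0)=0 chase 'd': 0 ⇒ 0;  out={1}∪out(0)={1}
  fail(3) 'a': from fail(0)=0 chase 'a': 0 ⇒ 0;  out=∅∪out(0)=∅
  fail(5) 'b': from fail(0)=0 chase 'b': 0 ⇒ 0;  out=∅∪out(0)=∅
  fail(16) 'c': from fail(0)=0 chase 'c': 0 ⇒ 0;  out=∅∪out(0)=∅
  fail(2) 'da': from fail(1)=0 chase 'a': 0 ⇒ 3;  out={0}∪out(3)={0}
  fail(4) 'ac': from fail(3)=0 chase 'c': 0 ⇒ 16;  out={2}∪out(16)={2}
  fail(6) 'bb': from fail(5)=0 chase 'b': 0 ⇒ 5;  out=∅∪out(5)=∅
  fail(11) 'bd': from fail(5)=0 chase 'd': 0 ⇒ 1;  out={7}∪out(1)={1,7}
  fail(17) 'cb': from fail(16)=0 chase 'b': 0 ⇒ 5;  out=∅∪out(5)=∅
  fail(7) 'bbd': from fail(6)=5 chase 'd': 5 ⇒ 11;  out=∅∪out(11)={1,7}
  fail(12) 'bdb': from fail(11)=1 chase 'b': 1→0 ⇒ 5;  out=∅∪out(5)=∅
  fail(14) 'bda': from fail(11)=1 chase 'a': 1 ⇒ 2;  out=∅∪out(2)={0}
  fail(18) 'cbd': from fail(17)=5 chase 'd': 5 ⇒ 11;  out=∅∪out(11)={1,7}
  fail(8) 'bbda': from fail(7)=11 chase 'a': 11 ⇒ 14;  out=∅∪out(14)={0}
  fail(13) 'bdbd': from fail(12)=5 chase 'd': 5 ⇒ 11;  out={4}∪out(11)={1,4,7}
  fail(15) 'bdaa': from fail(14)=2 chase 'a': 2→3→0 ⇒ 3;  out={5}∪out(3)={5}
  fail(19) 'cbdb': from fail(18)=11 chase 'b': 11 ⇒ 12;  out=∅∪out(12)=∅
  fail(9) 'bbdad': from fail(8)=14 chase 'd': 14→2→3→0 ⇒ 1;  out=∅∪out(1)={1}
  fail(20) 'cbdbd': from fail(19)=12 chase 'd': 12 ⇒ 13;  out={6}∪out(13)={1,4,6,7}
  fail(10) 'bbdadd': from fail(9)=1 chase 'd': 1→0 ⇒ 1;  out={3}∪out(1)={1,3}

Run:
i=0 'd': node 0→1  emit P1@[0:0]
i=1 'd': node 1→1 (via fail)  emit P1@[1:1]
i=2 'b': node 1→5 (via fail)
i=3 'd': node 5→11  emit P1@[3:3],P7@[2:3]
i=4 'b': node 11→12
i=5 'd': node 12→13  emit P1@[5:5],P4@[2:5],P7@[4:5]
i=6 'b': node 13→12 (via fail)
i=7 'd': node 12→13  emit P1@[7:7],P4@[4:7],P7@[6:7]
i=8 'c': node 13→16 (via fail)
i=9 'b': node 16→17
i=10 'b': node 17→6 (via fail)
i=11 'c': node 6→16 (via fail)
i=12 'b': node 16→17
i=13 'd': node 17→18  emit P1@[13:13],P7@[12:13]
i=14 'c': node 18→16 (via fail)
i=15 'b': node 16→17
i=16 'd': node 17→18  emit P1@[16:16],P7@[15:16]
i=17 'b': node 18→19
i=18 'a': node 19→3 (via fail)
i=19 'c': node 3→4  emit P2@[18:19]
i=20 'b': node 4→17 (via fail)
i=21 'a': node 17→3 (via fail)
i=22 'd': node 3→1 (via fail)  emit P1@[22:22]
i=23 'b': node 1→5 (via fail)
i=24 'b': node 5→6
i=25 'd': node 6→7  emit P1@[25:25],P7@[24:25]
i=26 'a': node 7→8  emit P0@[25:26]
i=27 'a': node 8→15 (via fail)  emit P5@[24:27]
i=28 'd': node 15→1 (via fail)  emit P1@[28:28]
i=29 'd': node 1→1 (via fail)  emit P1@[29:29]
i=30 'd': node 1→1 (via fail)  emit P1@[30:30]
i=31 'd': node 1→1 (via fail)  emit P1@[31:31]
i=32 'a': node 1→2  emit P0@[31:32]
i=33 'a': node 2→3 (via fail)
i=34 'd': node 3→1 (via fail)  emit P1@[34:34]
i=35 'a': node 1→2  emit P0@[34:35]
i=36 'b': node 2→5 (via fail)
i=37 'd': node 5→11  emit P1@[37:37],P7@[36:37]
i=38 'a': node 11→14  emit P0@[37:38]
i=39 'a': node 14→15  emit P5@[36:39]
i=40 'b': node 15→5 (via fail)
i=41 'd': node 5→11  emit P1@[41:41],P7@[40:41]

Result: [[0,1],[1,1],[3,1],[3,7],[5,1],[5,4],[5,7],[7,1],[7,4],[7,7],[13,1],[13,7],[16,1],[16,7],[19,2],[22,1],[25,1],[25,7],[26,0],[27,5],[28,1],[29,1],[30,1],[31,1],[32,0],[34,1],[35,0],[37,1],[37,7],[38,0],[39,5],[41,1],[41,7]]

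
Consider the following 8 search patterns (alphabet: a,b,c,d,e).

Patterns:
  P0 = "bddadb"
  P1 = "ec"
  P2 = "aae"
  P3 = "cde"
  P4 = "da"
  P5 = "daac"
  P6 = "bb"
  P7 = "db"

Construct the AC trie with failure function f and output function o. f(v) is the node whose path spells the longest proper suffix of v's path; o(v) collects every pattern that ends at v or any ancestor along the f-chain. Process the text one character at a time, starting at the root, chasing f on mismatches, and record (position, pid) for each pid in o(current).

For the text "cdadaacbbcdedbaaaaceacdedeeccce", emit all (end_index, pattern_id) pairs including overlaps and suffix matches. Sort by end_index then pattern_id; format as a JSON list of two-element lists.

Build automaton:
Trie nodes:
  0='ε' goto a→9 b→1 c→12 d→15 e→7
  1='b' goto b→19 d→2
  2='bd' goto d→3
  3='bdd' goto a→4
  4='bdda' goto d→5
  5='bddad' goto b→6
  6='bddadb' goto ·  [P0 ends]
  7='e' goto c→8
  8='ec' goto ·  [P1 ends]
  9='a' goto a→10
  10='aa' goto e→11
  11='aae' goto ·  [P2 ends]
  12='c' goto d→13
  13='cd' goto e→14
  14='cde' goto ·  [P3 ends]
  15='d' goto a→16 b→20
  16='da' goto a→17  [P4 ends]
  17='daa' goto c→18
  18='daac' goto ·  [P5 ends]
  19='bb' goto ·  [P6 ends]
  20='db' goto ·  [P7 ends]

BFS fail/out derivation:
  fail(1) 'b': from fail(0)=0 chase 'b': 0 ⇒ 0;  out=∅∪out(0)=∅
  fail(7) 'e': from fail(0)=0 chase 'e': 0 ⇒ 0;  out=∅∪out(0)=∅
  fail(9) 'a': from fail(0)=0 chase 'a': 0 ⇒ 0;  out=∅∪out(0)=∅
  fail(12) 'c': from fail(0)=0 chase 'c': 0 ⇒ 0;  out=∅∪out(0)=∅
  fail(15) 'd': from fail(0)=0 chase 'd': 0 ⇒ 0;  out=∅∪out(0)=∅
  fail(2) 'bd': from fail(1)=0 chase 'd': 0 ⇒ 15;  out=∅∪out(15)=∅
  fail(8) 'ec': from fail(7)=0 chase 'c': 0 ⇒ 12;  out={1}∪out(12)={1}
  fail(10) 'aa': from fail(9)=0 chase 'a': 0 ⇒ 9;  out=∅∪out(9)=∅
  fail(13) 'cd': from fail(12)=0 chase 'd': 0 ⇒ 15;  out=∅∪out(15)=∅
  fail(16) 'da': from fail(15)=0 chase 'a': 0 ⇒ 9;  out={4}∪out(9)={4}
  fail(19) 'bb': from fail(1)=0 chase 'b': 0 ⇒ 1;  out={6}∪out(1)={6}
  fail(20) 'db': from fail(15)=0 chase 'b': 0 ⇒ 1;  out={7}∪out(1)={7}
  fail(3) 'bdd': from fail(2)=15 chase 'd': 15→0 ⇒ 15;  out=∅∪out(15)=∅
  fail(11) 'aae': from fail(10)=9 chase 'e': 9→0 ⇒ 7;  out={2}∪out(7)={2}
  fail(14) 'cde': from fail(13)=15 chase 'e': 15→0 ⇒ 7;  out={3}∪out(7)={3}
  fail(17) 'daa': from fail(16)=9 chase 'a': 9 ⇒ 10;  out=∅∪out(10)=∅
  fail(4) 'bdda': from fail(3)=15 chase 'a': 15 ⇒ 16;  out=∅∪out(16)={4}
  fail(18) 'daac': from fail(17)=10 chase 'c': 10→9→0 ⇒ 12;  out={5}∪out(12)={5}
  fail(5) 'bddad': from fail(4)=16 chase 'd': 16→9→0 ⇒ 15;  out=∅∪out(15)=∅
  fail(6) 'bddadb': from fail(5)=15 chase 'b': 15 ⇒ 20;  out={0}∪out(20)={0,7}

Scan:
pos 0 'c': at 12
pos 1 'd': at 13
pos 2 'a': at 16 (via fail)  emit P4@[1:2]
pos 3 'd': at 15 (via fail)
pos 4 'a': at 16  emit P4@[3:4]
pos 5 'a': at 17
pos 6 'c': at 18  emit P5@[3:6]
pos 7 'b': at 1 (via fail)
pos 8 'b': at 19  emit P6@[7:8]
pos 9 'c': at 12 (via fail)
pos 10 'd': at 13
pos 11 'e': at 14  emit P3@[9:11]
pos 12 'd': at 15 (via fail)
pos 13 'b': at 20  emit P7@[12:13]
pos 14 'a': at 9 (via fail)
pos 15 'a': at 10
pos 16 'a': at 10 (via fail)
pos 17 'a': at 10 (via fail)
pos 18 'c': at 12 (via fail)
pos 19 'e': at 7 (via fail)
pos 20 'a': at 9 (via fail)
pos 21 'c': at 12 (via fail)
pos 22 'd': at 13
pos 23 'e': at 14  emit P3@[21:23]
pos 24 'd': at 15 (via fail)
pos 25 'e': at 7 (via fail)
pos 26 'e': at 7 (via fail)
pos 27 'c': at 8  emit P1@[26:27]
pos 28 'c': at 12 (via fail)
pos 29 'c': at 12 (via fail)
pos 30 'e': at 7 (via fail)

Matches: [[2,4],[4,4],[6,5],[8,6],[11,3],[13,7],[23,3],[27,1]]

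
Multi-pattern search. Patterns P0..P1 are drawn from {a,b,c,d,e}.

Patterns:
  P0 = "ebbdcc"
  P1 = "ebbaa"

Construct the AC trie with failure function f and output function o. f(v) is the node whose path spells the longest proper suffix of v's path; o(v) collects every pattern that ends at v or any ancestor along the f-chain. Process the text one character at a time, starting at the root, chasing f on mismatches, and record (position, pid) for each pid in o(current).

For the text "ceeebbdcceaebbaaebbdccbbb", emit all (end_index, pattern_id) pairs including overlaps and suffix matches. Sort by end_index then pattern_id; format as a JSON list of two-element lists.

Construct AC machine:
Trie (insert patterns):
  n0 'ε': e→1
  n1 'e': b→2
  n2 'eb': b→3
  n3 'ebb': a→7 d→4
  n4 'ebbd': c→5
  n5 'ebbdc': c→6
  n6 'ebbdcc': ·  [P0 ends]
  n7 'ebba': a→8
  n8 'ebbaa': ·  [P1 ends]

Failure links (BFS by depth):
  n1('e'): parent n0 fail=0; on 'e' 0 → fail=0;  out ∅∪∅=∅
  n2('eb'): parent n1 fail=0; on 'b' 0 → fail=0;  out ∅∪∅=∅
  n3('ebb'): parent n2 fail=0; on 'b' 0 → fail=0;  out ∅∪∅=∅
  n4('ebbd'): parent n3 fail=0; on 'd' 0 → fail=0;  out ∅∪∅=∅
  n7('ebba'): parent n3 fail=0; on 'a' 0 → fail=0;  out ∅∪∅=∅
  n5('ebbdc'): parent n4 fail=0; on 'c' 0 → fail=0;  out ∅∪∅=∅
  n8('ebbaa'): parent n7 fail=0; on 'a' 0 → fail=0;  out {1}∪∅={1}
  n6('ebbdcc'): parent n5 fail=0; on 'c' 0 → fail=0;  out {0}∪∅={0}

Run:
pos 0 'c': at 0
pos 1 'e': at 1
pos 2 'e': at 1 (via fail)
pos 3 'e': at 1 (via fail)
pos 4 'b': at 2
pos 5 'b': at 3
pos 6 'd': at 4
pos 7 'c': at 5
pos 8 'c': at 6  → match P0@[3:8]
pos 9 'e': at 1 (via fail)
pos 10 'a': at 0 (via fail)
pos 11 'e': at 1
pos 12 'b': at 2
pos 13 'b': at 3
pos 14 'a': at 7
pos 15 'a': at 8  → match P1@[11:15]
pos 16 'e': at 1 (via fail)
pos 17 'b': at 2
pos 18 'b': at 3
pos 19 'd': at 4
pos 20 'c': at 5
pos 21 'c': at 6  → match P0@[16:21]
pos 22 'b': at 0 (via fail)
pos 23 'b': at 0
pos 24 'b': at 0

All matches (sorted): [[8,0],[15,1],[21,0]]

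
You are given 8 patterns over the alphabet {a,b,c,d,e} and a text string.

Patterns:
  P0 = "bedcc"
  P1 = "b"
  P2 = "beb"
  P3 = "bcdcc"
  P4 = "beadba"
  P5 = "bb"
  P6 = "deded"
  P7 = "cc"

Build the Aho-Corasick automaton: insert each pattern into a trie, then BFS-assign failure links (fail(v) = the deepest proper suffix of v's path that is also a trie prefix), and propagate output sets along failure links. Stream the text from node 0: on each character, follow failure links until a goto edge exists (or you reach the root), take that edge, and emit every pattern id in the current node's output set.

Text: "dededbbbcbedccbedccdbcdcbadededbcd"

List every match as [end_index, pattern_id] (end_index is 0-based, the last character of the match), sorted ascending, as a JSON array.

Build:
Trie nodes:
  n0 'ε': b→1 c→21 d→16
  n1 'b': b→15 c→7 e→2  ←P1
  n2 'be': a→11 b→6 d→3
  n3 'bed': c→4
  n4 'bedc': c→5
  n5 'bedcc': ·  ←P0
  n6 'beb': ·  ←P2
  n7 'bc': d→8
  n8 'bcd': c→9
  n9 'bcdc': c→10
  n10 'bcdcc': ·  ←P3
  n11 'bea': d→12
  n12 'bead': b→13
  n13 'beadb': a→14
  n14 'beadba': ·  ←P4
  n15 'bb': ·  ←P5
  n16 'd': e→17
  n17 'de': d→18
  n18 'ded': e→19
  n19 'dede': d→20
  n20 'deded': ·  ←P6
  n21 'c': c→22
  n22 'cc': ·  ←P7

Failure links (BFS by depth):
  fail(1) 'b': from fail(0)=0 chase 'b': 0 ⇒ 0;  out={1}∪out(0)={1}
  fail(16) 'd': from fail(0)=0 chase 'd': 0 ⇒ 0;  out=∅∪out(0)=∅
  fail(21) 'c': from fail(0)=0 chase 'c': 0 ⇒ 0;  out=∅∪out(0)=∅
  fail(2) 'be': from fail(1)=0 chase 'e': 0 ⇒ 0;  out=∅∪out(0)=∅
  fail(7) 'bc': from fail(1)=0 chase 'c': 0 ⇒ 21;  out=∅∪out(21)=∅
  fail(15) 'bb': from fail(1)=0 chase 'b': 0 ⇒ 1;  out={5}∪out(1)={1,5}
  fail(17) 'de': from fail(16)=0 chase 'e': 0 ⇒ 0;  out=∅∪out(0)=∅
  fail(22) 'cc': from fail(21)=0 chase 'c': 0 ⇒ 21;  out={7}∪out(21)={7}
  fail(3) 'bed': from fail(2)=0 chase 'd': 0 ⇒ 16;  out=∅∪out(16)=∅
  fail(6) 'beb': from fail(2)=0 chase 'b': 0 ⇒ 1;  out={2}∪out(1)={1,2}
  fail(8) 'bcd': from fail(7)=21 chase 'd': 21→0 ⇒ 16;  out=∅∪out(16)=∅
  fail(11) 'bea': from fail(2)=0 chase 'a': 0 ⇒ 0;  out=∅∪out(0)=∅
  fail(18) 'ded': from fail(17)=0 chase 'd': 0 ⇒ 16;  out=∅∪out(16)=∅
  fail(4) 'bedc': from fail(3)=16 chase 'c': 16→0 ⇒ 21;  out=∅∪out(21)=∅
  fail(9) 'bcdc': from fail(8)=16 chase 'c': 16→0 ⇒ 21;  out=∅∪out(21)=∅
  fail(12) 'bead': from fail(11)=0 chase 'd': 0 ⇒ 16;  out=∅∪out(16)=∅
  fail(19) 'dede': from fail(18)=16 chase 'e': 16 ⇒ 17;  out=∅∪out(17)=∅
  fail(5) 'bedcc': from fail(4)=21 chase 'c': 21 ⇒ 22;  out={0}∪out(22)={0,7}
  fail(10) 'bcdcc': from fail(9)=21 chase 'c': 21 ⇒ 22;  out={3}∪out(22)={3,7}
  fail(13) 'beadb': from fail(12)=16 chase 'b': 16→0 ⇒ 1;  out=∅∪out(1)={1}
  fail(20) 'deded': from fail(19)=17 chase 'd': 17 ⇒ 18;  out={6}∪out(18)={6}
  fail(14) 'beadba': from fail(13)=1 chase 'a': 1→0 ⇒ 0;  out={4}∪out(0)={4}

Run:
pos 0 'd': at 16
pos 1 'e': at 17
pos 2 'd': at 18
pos 3 'e': at 19
pos 4 'd': at 20  ** P6@[0:4]
pos 5 'b': at 1 ·f  ** P1@[5:5]
pos 6 'b': at 15  ** P1@[6:6],P5@[5:6]
pos 7 'b': at 15 ·f  ** P1@[7:7],P5@[6:7]
pos 8 'c': at 7 ·f
pos 9 'b': at 1 ·f  ** P1@[9:9]
pos 10 'e': at 2
pos 11 'd': at 3
pos 12 'c': at 4
pos 13 'c': at 5  ** P0@[9:13],P7@[12:13]
pos 14 'b': at 1 ·f  ** P1@[14:14]
pos 15 'e': at 2
pos 16 'd': at 3
pos 17 'c': at 4
pos 18 'c': at 5  ** P0@[14:18],P7@[17:18]
pos 19 'd': at 16 ·f
pos 20 'b': at 1 ·f  ** P1@[20:20]
pos 21 'c': at 7
pos 22 'd': at 8
pos 23 'c': at 9
pos 24 'b': at 1 ·f  ** P1@[24:24]
pos 25 'a': at 0 ·f
pos 26 'd': at 16
pos 27 'e': at 17
pos 28 'd': at 18
pos 29 'e': at 19
pos 30 'd': at 20  ** P6@[26:30]
pos 31 'b': at 1 ·f  ** P1@[31:31]
pos 32 'c': at 7
pos 33 'd': at 8

Result: [[4,6],[5,1],[6,1],[6,5],[7,1],[7,5],[9,1],[13,0],[13,7],[14,1],[18,0],[18,7],[20,1],[24,1],[30,6],[31,1]]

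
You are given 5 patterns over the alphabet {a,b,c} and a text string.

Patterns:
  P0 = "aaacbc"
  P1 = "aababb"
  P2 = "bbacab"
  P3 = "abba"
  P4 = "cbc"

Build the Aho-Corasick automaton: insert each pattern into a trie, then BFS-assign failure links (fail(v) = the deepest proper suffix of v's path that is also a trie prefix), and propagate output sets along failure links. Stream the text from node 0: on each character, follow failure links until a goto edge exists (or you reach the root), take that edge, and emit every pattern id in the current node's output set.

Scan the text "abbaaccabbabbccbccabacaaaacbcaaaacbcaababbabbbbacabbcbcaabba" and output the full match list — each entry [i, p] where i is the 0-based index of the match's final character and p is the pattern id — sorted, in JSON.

Build:
Trie nodes:
  n0 'ε': a→1 b→11 c→20
  n1 'a': a→2 b→17
  n2 'aa': a→3 b→7
  n3 'aaa': c→4
  n4 'aaac': b→5
  n5 'aaacb': c→6
  n6 'aaacbc': ·  ←P0
  n7 'aab': a→8
  n8 'aaba': b→9
  n9 'aabab': b→10
  n10 'aababb': ·  ←P1
  n11 'b': b→12
  n12 'bb': a→13
  n13 'bba': c→14
  n14 'bbac': a→15
  n15 'bbaca': b→16
  n16 'bbacab': ·  ←P2
  n17 'ab': b→18
  n18 'abb': a→19
  n19 'abba': ·  ←P3
  n20 'c': b→21
  n21 'cb': c→22
  n22 'cbc': ·  ←P4

Failure links (BFS by depth):
  n1('a'): parent n0 fail=0; on 'a' 0 → fail=0;  out ∅∪∅=∅
  n11('b'): parent n0 fail=0; on 'b' 0 → fail=0;  out ∅∪∅=∅
  n20('c'): parent n0 fail=0; on 'c' 0 → fail=0;  out ∅∪∅=∅
  n2('aa'): parent n1 fail=0; on 'a' 0 → fail=1;  out ∅∪∅=∅
  n12('bb'): parent n11 fail=0; on 'b' 0 → fail=11;  out ∅∪∅=∅
  n17('ab'): parent n1 fail=0; on 'b' 0 → fail=11;  out ∅∪∅=∅
  n21('cb'): parent n20 fail=0; on 'b' 0 → fail=11;  out ∅∪∅=∅
  n3('aaa'): parent n2 fail=1; on 'a' 1 → fail=2;  out ∅∪∅=∅
  n7('aab'): parent n2 fail=1; on 'b' 1 → fail=17;  out ∅∪∅=∅
  n13('bba'): parent n12 fail=11; on 'a' 11→0 → fail=1;  out ∅∪∅=∅
  n18('abb'): parent n17 fail=11; on 'b' 11 → fail=12;  out ∅∪∅=∅
  n22('cbc'): parent n21 fail=11; on 'c' 11→0 → fail=20;  out {4}∪∅={4}
  n4('aaac'): parent n3 fail=2; on 'c' 2→1→0 → fail=20;  out ∅∪∅=∅
  n8('aaba'): parent n7 fail=17; on 'a' 17→11→0 → fail=1;  out ∅∪∅=∅
  n14('bbac'): parent n13 fail=1; on 'c' 1→0 → fail=20;  out ∅∪∅=∅
  n19('abba'): parent n18 fail=12; on 'a' 12 → fail=13;  out {3}∪∅={3}
  n5('aaacb'): parent n4 fail=20; on 'b' 20 → fail=21;  out ∅∪∅=∅
  n9('aabab'): parent n8 fail=1; on 'b' 1 → fail=17;  out ∅∪∅=∅
  n15('bbaca'): parent n14 fail=20; on 'a' 20→0 → fail=1;  out ∅∪∅=∅
  n6('aaacbc'): parent n5 fail=21; on 'c' 21 → fail=22;  out {0}∪{4}={0,4}
  n10('aababb'): parent n9 fail=17; on 'b' 17 → fail=18;  out {1}∪∅={1}
  n16('bbacab'): parent n15 fail=1; on 'b' 1 → fail=17;  out {2}∪∅={2}

Text stream:
pos 0 'a': at 1
pos 1 'b': at 17
pos 2 'b': at 18
pos 3 'a': at 19  → match P3@[0:3]
pos 4 'a': at 2 ·f
pos 5 'c': at 20 ·f
pos 6 'c': at 20 ·f
pos 7 'a': at 1 ·f
pos 8 'b': at 17
pos 9 'b': at 18
pos 10 'a': at 19  → match P3@[7:10]
pos 11 'b': at 17 ·f
pos 12 'b': at 18
pos 13 'c': at 20 ·f
pos 14 'c': at 20 ·f
pos 15 'b': at 21
pos 16 'c': at 22  → match P4@[14:16]
pos 17 'c': at 20 ·f
pos 18 'a': at 1 ·f
pos 19 'b': at 17
pos 20 'a': at 1 ·f
pos 21 'c': at 20 ·f
pos 22 'a': at 1 ·f
pos 23 'a': at 2
pos 24 'a': at 3
pos 25 'a': at 3 ·f
pos 26 'c': at 4
pos 27 'b': at 5
pos 28 'c': at 6  → match P0@[23:28],P4@[26:28]
pos 29 'a': at 1 ·f
pos 30 'a': at 2
pos 31 'a': at 3
pos 32 'a': at 3 ·f
pos 33 'c': at 4
pos 34 'b': at 5
pos 35 'c': at 6  → match P0@[30:35],P4@[33:35]
pos 36 'a': at 1 ·f
pos 37 'a': at 2
pos 38 'b': at 7
pos 39 'a': at 8
pos 40 'b': at 9
pos 41 'b': at 10  → match P1@[36:41]
pos 42 'a': at 19 ·f  → match P3@[39:42]
pos 43 'b': at 17 ·f
pos 44 'b': at 18
pos 45 'b': at 12 ·f
pos 46 'b': at 12 ·f
pos 47 'a': at 13
pos 48 'c': at 14
pos 49 'a': at 15
pos 50 'b': at 16  → match P2@[45:50]
pos 51 'b': at 18 ·f
pos 52 'c': at 20 ·f
pos 53 'b': at 21
pos 54 'c': at 22  → match P4@[52:54]
pos 55 'a': at 1 ·f
pos 56 'a': at 2
pos 57 'b': at 7
pos 58 'b': at 18 ·f
pos 59 'a': at 19  → match P3@[56:59]

Matches: [[3,3],[10,3],[16,4],[28,0],[28,4],[35,0],[35,4],[41,1],[42,3],[50,2],[54,4],[59,3]]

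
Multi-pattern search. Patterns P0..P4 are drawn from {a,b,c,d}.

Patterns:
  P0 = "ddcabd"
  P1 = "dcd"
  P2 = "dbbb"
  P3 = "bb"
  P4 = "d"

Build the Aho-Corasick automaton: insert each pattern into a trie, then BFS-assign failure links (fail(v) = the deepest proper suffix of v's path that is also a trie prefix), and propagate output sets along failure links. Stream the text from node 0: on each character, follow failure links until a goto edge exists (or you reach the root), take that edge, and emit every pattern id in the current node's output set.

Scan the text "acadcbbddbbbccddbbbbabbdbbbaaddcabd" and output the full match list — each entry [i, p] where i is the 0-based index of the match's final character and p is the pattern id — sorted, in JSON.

Build:
Trie nodes:
  0='ε' goto b→12 d→1
  1='d' goto b→9 c→7 d→2  [P4 ends]
  2='dd' goto c→3
  3='ddc' goto a→4
  4='ddca' goto b→5
  5='ddcab' goto d→6
  6='ddcabd' goto ·  [P0 ends]
  7='dc' goto d→8
  8='dcd' goto ·  [P1 ends]
  9='db' goto b→10
  10='dbb' goto b→11
  11='dbbb' goto ·  [P2 ends]
  12='b' goto b→13
  13='bb' goto ·  [P3 ends]

Failure links (BFS by depth):
  n1('d'): parent n0 fail=0; on 'd' 0 → fail=0;  out {4}∪∅={4}
  n12('b'): parent n0 fail=0; on 'b' 0 → fail=0;  out ∅∪∅=∅
  n2('dd'): parent n1 fail=0; on 'd' 0 → fail=1;  out ∅∪{4}={4}
  n7('dc'): parent n1 fail=0; on 'c' 0 → fail=0;  out ∅∪∅=∅
  n9('db'): parent n1 fail=0; on 'b' 0 → fail=12;  out ∅∪∅=∅
  n13('bb'): parent n12 fail=0; on 'b' 0 → fail=12;  out {3}∪∅={3}
  n3('ddc'): parent n2 fail=1; on 'c' 1 → fail=7;  out ∅∪∅=∅
  n8('dcd'): parent n7 fail=0; on 'd' 0 → fail=1;  out {1}∪{4}={1,4}
  n10('dbb'): parent n9 fail=12; on 'b' 12 → fail=13;  out ∅∪{3}={3}
  n4('ddca'): parent n3 fail=7; on 'a' 7→0 → fail=0;  out ∅∪∅=∅
  n11('dbbb'): parent n10 fail=13; on 'b' 13→12 → fail=13;  out {2}∪{3}={2,3}
  n5('ddcab'): parent n4 fail=0; on 'b' 0 → fail=12;  out ∅∪∅=∅
  n6('ddcabd'): parent n5 fail=12; on 'd' 12→0 → fail=1;  out {0}∪{4}={0,4}

Run:
[0] read 'a'  n0⇒n0
[1] read 'c'  n0⇒n0
[2] read 'a'  n0⇒n0
[3] read 'd'  n0⇒n1  → match P4@[3:3]
[4] read 'c'  n1⇒n7
[5] read 'b'  n7⇒n12 (fail-walked)
[6] read 'b'  n12⇒n13  → match P3@[5:6]
[7] read 'd'  n13⇒n1 (fail-walked)  → match P4@[7:7]
[8] read 'd'  n1⇒n2  → match P4@[8:8]
[9] read 'b'  n2⇒n9 (fail-walked)
[10] read 'b'  n9⇒n10  → match P3@[9:10]
[11] read 'b'  n10⇒n11  → match P2@[8:11],P3@[10:11]
[12] read 'c'  n11⇒n0 (fail-walked)
[13] read 'c'  n0⇒n0
[14] read 'd'  n0⇒n1  → match P4@[14:14]
[15] read 'd'  n1⇒n2  → match P4@[15:15]
[16] read 'b'  n2⇒n9 (fail-walked)
[17] read 'b'  n9⇒n10  → match P3@[16:17]
[18] read 'b'  n10⇒n11  → match P2@[15:18],P3@[17:18]
[19] read 'b'  n11⇒n13 (fail-walked)  → match P3@[18:19]
[20] read 'a'  n13⇒n0 (fail-walked)
[21] read 'b'  n0⇒n12
[22] read 'b'  n12⇒n13  → match P3@[21:22]
[23] read 'd'  n13⇒n1 (fail-walked)  → match P4@[23:23]
[24] read 'b'  n1⇒n9
[25] read 'b'  n9⇒n10  → match P3@[24:25]
[26] read 'b'  n10⇒n11  → match P2@[23:26],P3@[25:26]
[27] read 'a'  n11⇒n0 (fail-walked)
[28] read 'a'  n0⇒n0
[29] read 'd'  n0⇒n1  → match P4@[29:29]
[30] read 'd'  n1⇒n2  → match P4@[30:30]
[31] read 'c'  n2⇒n3
[32] read 'a'  n3⇒n4
[33] read 'b'  n4⇒n5
[34] read 'd'  n5⇒n6  → match P0@[29:34],P4@[34:34]

Result: [[3,4],[6,3],[7,4],[8,4],[10,3],[11,2],[11,3],[14,4],[15,4],[17,3],[18,2],[18,3],[19,3],[22,3],[23,4],[25,3],[26,2],[26,3],[29,4],[30,4],[34,0],[34,4]]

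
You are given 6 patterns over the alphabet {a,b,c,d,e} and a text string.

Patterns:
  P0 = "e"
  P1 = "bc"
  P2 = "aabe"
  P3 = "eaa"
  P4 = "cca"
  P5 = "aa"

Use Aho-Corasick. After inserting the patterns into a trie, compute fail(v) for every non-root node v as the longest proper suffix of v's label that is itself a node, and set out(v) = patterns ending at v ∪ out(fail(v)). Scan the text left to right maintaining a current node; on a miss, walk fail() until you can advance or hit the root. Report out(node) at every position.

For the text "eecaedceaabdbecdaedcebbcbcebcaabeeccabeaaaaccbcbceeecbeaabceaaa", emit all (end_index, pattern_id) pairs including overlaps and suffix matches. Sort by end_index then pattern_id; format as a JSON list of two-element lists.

Build:
Trie (insert patterns):
  0='ε' goto a→4 b→2 c→10 e→1
  1='e' goto a→8  [P0 ends]
  2='b' goto c→3
  3='bc' goto ·  [P1 ends]
  4='a' goto a→5
  5='aa' goto b→6  [P5 ends]
  6='aab' goto e→7
  7='aabe' goto ·  [P2 ends]
  8='ea' goto a→9
  9='eaa' goto ·  [P3 ends]
  10='c' goto c→11
  11='cc' goto a→12
  12='cca' goto ·  [P4 ends]

BFS fail/out derivation:
  n1('e'): parent n0 fail=0; on 'e' 0 → fail=0;  out {0}∪∅={0}
  n2('b'): parent n0 fail=0; on 'b' 0 → fail=0;  out ∅∪∅=∅
  n4('a'): parent n0 fail=0; on 'a' 0 → fail=0;  out ∅∪∅=∅
  n10('c'): parent n0 fail=0; on 'c' 0 → fail=0;  out ∅∪∅=∅
  n3('bc'): parent n2 fail=0; on 'c' 0 → fail=10;  out {1}∪∅={1}
  n5('aa'): parent n4 fail=0; on 'a' 0 → fail=4;  out {5}∪∅={5}
  n8('ea'): parent n1 fail=0; on 'a' 0 → fail=4;  out ∅∪∅=∅
  n11('cc'): parent n10 fail=0; on 'c' 0 → fail=10;  out ∅∪∅=∅
  n6('aab'): parent n5 fail=4; on 'b' 4→0 → fail=2;  out ∅∪∅=∅
  n9('eaa'): parent n8 fail=4; on 'a' 4 → fail=5;  out {3}∪{5}={3,5}
  n12('cca'): parent n11 fail=10; on 'a' 10→0 → fail=4;  out {4}∪∅={4}
  n7('aabe'): parent n6 fail=2; on 'e' 2→0 → fail=1;  out {2}∪{0}={0,2}

Text stream:
i=0 'e': node 0→1  emit P0@[0:0]
i=1 'e': node 1→1 (via fail)  emit P0@[1:1]
i=2 'c': node 1→10 (via fail)
i=3 'a': node 10→4 (via fail)
i=4 'e': node 4→1 (via fail)  emit P0@[4:4]
i=5 'd': node 1→0 (via fail)
i=6 'c': node 0→10
i=7 'e': node 10→1 (via fail)  emit P0@[7:7]
i=8 'a': node 1→8
i=9 'a': node 8→9  emit P3@[7:9],P5@[8:9]
i=10 'b': node 9→6 (via fail)
i=11 'd': node 6→0 (via fail)
i=12 'b': node 0→2
i=13 'e': node 2→1 (via fail)  emit P0@[13:13]
i=14 'c': node 1→10 (via fail)
i=15 'd': node 10→0 (via fail)
i=16 'a': node 0→4
i=17 'e': node 4→1 (via fail)  emit P0@[17:17]
i=18 'd': node 1→0 (via fail)
i=19 'c': node 0→10
i=20 'e': node 10→1 (via fail)  emit P0@[20:20]
i=21 'b': node 1→2 (via fail)
i=22 'b': node 2→2 (via fail)
i=23 'c': node 2→3  emit P1@[22:23]
i=24 'b': node 3→2 (via fail)
i=25 'c': node 2→3  emit P1@[24:25]
i=26 'e': node 3→1 (via fail)  emit P0@[26:26]
i=27 'b': node 1→2 (via fail)
i=28 'c': node 2→3  emit P1@[27:28]
i=29 'a': node 3→4 (via fail)
i=30 'a': node 4→5  emit P5@[29:30]
i=31 'b': node 5→6
i=32 'e': node 6→7  emit P0@[32:32],P2@[29:32]
i=33 'e': node 7→1 (via fail)  emit P0@[33:33]
i=34 'c': node 1→10 (via fail)
i=35 'c': node 10→11
i=36 'a': node 11→12  emit P4@[34:36]
i=37 'b': node 12→2 (via fail)
i=38 'e': node 2→1 (via fail)  emit P0@[38:38]
i=39 'a': node 1→8
i=40 'a': node 8→9  emit P3@[38:40],P5@[39:40]
i=41 'a': node 9→5 (via fail)  emit P5@[40:41]
i=42 'a': node 5→5 (via fail)  emit P5@[41:42]
i=43 'c': node 5→10 (via fail)
i=44 'c': node 10→11
i=45 'b': node 11→2 (via fail)
i=46 'c': node 2→3  emit P1@[45:46]
i=47 'b': node 3→2 (via fail)
i=48 'c': node 2→3  emit P1@[47:48]
i=49 'e': node 3→1 (via fail)  emit P0@[49:49]
i=50 'e': node 1→1 (via fail)  emit P0@[50:50]
i=51 'e': node 1→1 (via fail)  emit P0@[51:51]
i=52 'c': node 1→10 (via fail)
i=53 'b': node 10→2 (via fail)
i=54 'e': node 2→1 (via fail)  emit P0@[54:54]
i=55 'a': node 1→8
i=56 'a': node 8→9  emit P3@[54:56],P5@[55:56]
i=57 'b': node 9→6 (via fail)
i=58 'c': node 6→3 (via fail)  emit P1@[57:58]
i=59 'e': node 3→1 (via fail)  emit P0@[59:59]
i=60 'a': node 1→8
i=61 'a': node 8→9  emit P3@[59:61],P5@[60:61]
i=62 'a': node 9→5 (via fail)  emit P5@[61:62]

Result: [[0,0],[1,0],[4,0],[7,0],[9,3],[9,5],[13,0],[17,0],[20,0],[23,1],[25,1],[26,0],[28,1],[30,5],[32,0],[32,2],[33,0],[36,4],[38,0],[40,3],[40,5],[41,5],[42,5],[46,1],[48,1],[49,0],[50,0],[51,0],[54,0],[56,3],[56,5],[58,1],[59,0],[61,3],[61,5],[62,5]]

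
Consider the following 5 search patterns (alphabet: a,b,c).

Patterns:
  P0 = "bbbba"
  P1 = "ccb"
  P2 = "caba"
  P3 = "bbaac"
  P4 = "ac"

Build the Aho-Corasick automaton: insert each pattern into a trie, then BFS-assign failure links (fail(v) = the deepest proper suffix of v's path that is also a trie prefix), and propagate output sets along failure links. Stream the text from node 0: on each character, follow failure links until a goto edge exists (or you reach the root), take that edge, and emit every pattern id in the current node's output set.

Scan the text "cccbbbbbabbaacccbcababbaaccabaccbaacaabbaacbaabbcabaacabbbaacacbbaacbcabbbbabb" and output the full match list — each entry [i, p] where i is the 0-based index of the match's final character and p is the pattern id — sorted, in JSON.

Construct AC machine:
Trie nodes:
  n0 'ε': a→15 b→1 c→6
  n1 'b': b→2
  n2 'bb': a→12 b→3
  n3 'bbb': b→4
  n4 'bbbb': a→5
  n5 'bbbba': ·  ←P0
  n6 'c': a→9 c→7
  n7 'cc': b→8
  n8 'ccb': ·  ←P1
  n9 'ca': b→10
  n10 'cab': a→11
  n11 'caba': ·  ←P2
  n12 'bba': a→13
  n13 'bbaa': c→14
  n14 'bbaac': ·  ←P3
  n15 'a': c→16
  n16 'ac': ·  ←P4

Failure links (BFS by depth):
  fail(1) 'b': from fail(0)=0 chase 'b': 0 ⇒ 0;  out=∅∪out(0)=∅
  fail(6) 'c': from fail(0)=0 chase 'c': 0 ⇒ 0;  out=∅∪out(0)=∅
  fail(15) 'a': from fail(0)=0 chase 'a': 0 ⇒ 0;  out=∅∪out(0)=∅
  fail(2) 'bb': from fail(1)=0 chase 'b': 0 ⇒ 1;  out=∅∪out(1)=∅
  fail(7) 'cc': from fail(6)=0 chase 'c': 0 ⇒ 6;  out=∅∪out(6)=∅
  fail(9) 'ca': from fail(6)=0 chase 'a': 0 ⇒ 15;  out=∅∪out(15)=∅
  fail(16) 'ac': from fail(15)=0 chase 'c': 0 ⇒ 6;  out={4}∪out(6)={4}
  fail(3) 'bbb': from fail(2)=1 chase 'b': 1 ⇒ 2;  out=∅∪out(2)=∅
  fail(8) 'ccb': from fail(7)=6 chase 'b': 6→0 ⇒ 1;  out={1}∪out(1)={1}
  fail(10) 'cab': from fail(9)=15 chase 'b': 15→0 ⇒ 1;  out=∅∪out(1)=∅
  fail(12) 'bba': from fail(2)=1 chase 'a': 1→0 ⇒ 15;  out=∅∪out(15)=∅
  fail(4) 'bbbb': from fail(3)=2 chase 'b': 2 ⇒ 3;  out=∅∪out(3)=∅
  fail(11) 'caba': from fail(10)=1 chase 'a': 1→0 ⇒ 15;  out={2}∪out(15)={2}
  fail(13) 'bbaa': from fail(12)=15 chase 'a': 15→0 ⇒ 15;  out=∅∪out(15)=∅
  fail(5) 'bbbba': from fail(4)=3 chase 'a': 3→2 ⇒ 12;  out={0}∪out(12)={0}
  fail(14) 'bbaac': from fail(13)=15 chase 'c': 15 ⇒ 16;  out={3}∪out(16)={3,4}

Text stream:
pos 0 'c': at 6
pos 1 'c': at 7
pos 2 'c': at 7 ·f
pos 3 'b': at 8  emit P1@[1:3]
pos 4 'b': at 2 ·f
pos 5 'b': at 3
pos 6 'b': at 4
pos 7 'b': at 4 ·f
pos 8 'a': at 5  emit P0@[4:8]
pos 9 'b': at 1 ·f
pos 10 'b': at 2
pos 11 'a': at 12
pos 12 'a': at 13
pos 13 'c': at 14  emit P3@[9:13],P4@[12:13]
pos 14 'c': at 7 ·f
pos 15 'c': at 7 ·f
pos 16 'b': at 8  emit P1@[14:16]
pos 17 'c': at 6 ·f
pos 18 'a': at 9
pos 19 'b': at 10
pos 20 'a': at 11  emit P2@[17:20]
pos 21 'b': at 1 ·f
pos 22 'b': at 2
pos 23 'a': at 12
pos 24 'a': at 13
pos 25 'c': at 14  emit P3@[21:25],P4@[24:25]
pos 26 'c': at 7 ·f
pos 27 'a': at 9 ·f
pos 28 'b': at 10
pos 29 'a': at 11  emit P2@[26:29]
pos 30 'c': at 16 ·f  emit P4@[29:30]
pos 31 'c': at 7 ·f
pos 32 'b': at 8  emit P1@[30:32]
pos 33 'a': at 15 ·f
pos 34 'a': at 15 ·f
pos 35 'c': at 16  emit P4@[34:35]
pos 36 'a': at 9 ·f
pos 37 'a': at 15 ·f
pos 38 'b': at 1 ·f
pos 39 'b': at 2
pos 40 'a': at 12
pos 41 'a': at 13
pos 42 'c': at 14  emit P3@[38:42],P4@[41:42]
pos 43 'b': at 1 ·f
pos 44 'a': at 15 ·f
pos 45 'a': at 15 ·f
pos 46 'b': at 1 ·f
pos 47 'b': at 2
pos 48 'c': at 6 ·f
pos 49 'a': at 9
pos 50 'b': at 10
pos 51 'a': at 11  emit P2@[48:51]
pos 52 'a': at 15 ·f
pos 53 'c': at 16  emit P4@[52:53]
pos 54 'a': at 9 ·f
pos 55 'b': at 10
pos 56 'b': at 2 ·f
pos 57 'b': at 3
pos 58 'a': at 12 ·f
pos 59 'a': at 13
pos 60 'c': at 14  emit P3@[56:60],P4@[59:60]
pos 61 'a': at 9 ·f
pos 62 'c': at 16 ·f  emit P4@[61:62]
pos 63 'b': at 1 ·f
pos 64 'b': at 2
pos 65 'a': at 12
pos 66 'a': at 13
pos 67 'c': at 14  emit P3@[63:67],P4@[66:67]
pos 68 'b': at 1 ·f
pos 69 'c': at 6 ·f
pos 70 'a': at 9
pos 71 'b': at 10
pos 72 'b': at 2 ·f
pos 73 'b': at 3
pos 74 'b': at 4
pos 75 'a': at 5  emit P0@[71:75]
pos 76 'b': at 1 ·f
pos 77 'b': at 2

Matches: [[3,1],[8,0],[13,3],[13,4],[16,1],[20,2],[25,3],[25,4],[29,2],[30,4],[32,1],[35,4],[42,3],[42,4],[51,2],[53,4],[60,3],[60,4],[62,4],[67,3],[67,4],[75,0]]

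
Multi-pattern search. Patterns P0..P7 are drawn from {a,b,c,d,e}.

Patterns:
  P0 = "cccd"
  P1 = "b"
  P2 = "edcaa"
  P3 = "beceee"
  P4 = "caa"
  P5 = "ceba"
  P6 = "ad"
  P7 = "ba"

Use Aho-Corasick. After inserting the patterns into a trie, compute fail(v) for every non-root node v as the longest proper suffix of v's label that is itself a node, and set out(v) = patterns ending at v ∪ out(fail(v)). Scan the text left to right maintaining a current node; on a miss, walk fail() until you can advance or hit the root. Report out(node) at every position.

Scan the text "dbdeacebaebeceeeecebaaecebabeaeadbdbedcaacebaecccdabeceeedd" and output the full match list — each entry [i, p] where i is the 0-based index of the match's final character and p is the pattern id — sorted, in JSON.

Build automaton:
Trie nodes:
  n0 'ε': a→21 b→5 c→1 e→6
  n1 'c': a→16 c→2 e→18
  n2 'cc': c→3
  n3 'ccc': d→4
  n4 'cccd': ·  [P0 ends]
  n5 'b': a→23 e→11  [P1 ends]
  n6 'e': d→7
  n7 'ed': c→8
  n8 'edc': a→9
  n9 'edca': a→10
  n10 'edcaa': ·  [P2 ends]
  n11 'be': c→12
  n12 'bec': e→13
  n13 'bece': e→14
  n14 'becee': e→15
  n15 'beceee': ·  [P3 ends]
  n16 'ca': a→17
  n17 'caa': ·  [P4 ends]
  n18 'ce': b→19
  n19 'ceb': a→20
  n20 'ceba': ·  [P5 ends]
  n21 'a': d→22
  n22 'ad': ·  [P6 ends]
  n23 'ba': ·  [P7 ends]

BFS fail/out derivation:
  fail(1) 'c': from fail(0)=0 chase 'c': 0 ⇒ 0;  out=∅∪out(0)=∅
  fail(5) 'b': from fail(0)=0 chase 'b': 0 ⇒ 0;  out={1}∪out(0)={1}
  fail(6) 'e': from fail(0)=0 chase 'e': 0 ⇒ 0;  out=∅∪out(0)=∅
  fail(21) 'a': from fail(0)=0 chase 'a': 0 ⇒ 0;  out=∅∪out(0)=∅
  fail(2) 'cc': from fail(1)=0 chase 'c': 0 ⇒ 1;  out=∅∪out(1)=∅
  fail(7) 'ed': from fail(6)=0 chase 'd': 0 ⇒ 0;  out=∅∪out(0)=∅
  fail(11) 'be': from fail(5)=0 chase 'e': 0 ⇒ 6;  out=∅∪out(6)=∅
  fail(16) 'ca': from fail(1)=0 chase 'a': 0 ⇒ 21;  out=∅∪out(21)=∅
  fail(18) 'ce': from fail(1)=0 chase 'e': 0 ⇒ 6;  out=∅∪out(6)=∅
  fail(22) 'ad': from fail(21)=0 chase 'd': 0 ⇒ 0;  out={6}∪out(0)={6}
  fail(23) 'ba': from fail(5)=0 chase 'a': 0 ⇒ 21;  out={7}∪out(21)={7}
  fail(3) 'ccc': from fail(2)=1 chase 'c': 1 ⇒ 2;  out=∅∪out(2)=∅
  fail(8) 'edc': from fail(7)=0 chase 'c': 0 ⇒ 1;  out=∅∪out(1)=∅
  fail(12) 'bec': from fail(11)=6 chase 'c': 6→0 ⇒ 1;  out=∅∪out(1)=∅
  fail(17) 'caa': from fail(16)=21 chase 'a': 21→0 ⇒ 21;  out={4}∪out(21)={4}
  fail(19) 'ceb': from fail(18)=6 chase 'b': 6→0 ⇒ 5;  out=∅∪out(5)={1}
  fail(4) 'cccd': from fail(3)=2 chase 'd': 2→1→0 ⇒ 0;  out={0}∪out(0)={0}
  fail(9) 'edca': from fail(8)=1 chase 'a': 1 ⇒ 16;  out=∅∪out(16)=∅
  fail(13) 'bece': from fail(12)=1 chase 'e': 1 ⇒ 18;  out=∅∪out(18)=∅
  fail(20) 'ceba': from fail(19)=5 chase 'a': 5 ⇒ 23;  out={5}∪out(23)={5,7}
  fail(10) 'edcaa': from fail(9)=16 chase 'a': 16 ⇒ 17;  out={2}∪out(17)={2,4}
  fail(14) 'becee': from fail(13)=18 chase 'e': 18→6→0 ⇒ 6;  out=∅∪out(6)=∅
  fail(15) 'beceee': from fail(14)=6 chase 'e': 6→0 ⇒ 6;  out={3}∪out(6)={3}

Run:
[0] read 'd'  n0⇒n0
[1] read 'b'  n0⇒n5  ** P1@[1:1]
[2] read 'd'  n5⇒n0 ·f
[3] read 'e'  n0⇒n6
[4] read 'a'  n6⇒n21 ·f
[5] read 'c'  n21⇒n1 ·f
[6] read 'e'  n1⇒n18
[7] read 'b'  n18⇒n19  ** P1@[7:7]
[8] read 'a'  n19⇒n20  ** P5@[5:8],P7@[7:8]
[9] read 'e'  n20⇒n6 ·f
[10] read 'b'  n6⇒n5 ·f  ** P1@[10:10]
[11] read 'e'  n5⇒n11
[12] read 'c'  n11⇒n12
[13] read 'e'  n12⇒n13
[14] read 'e'  n13⇒n14
[15] read 'e'  n14⇒n15  ** P3@[10:15]
[16] read 'e'  n15⇒n6 ·f
[17] read 'c'  n6⇒n1 ·f
[18] read 'e'  n1⇒n18
[19] read 'b'  n18⇒n19  ** P1@[19:19]
[20] read 'a'  n19⇒n20  ** P5@[17:20],P7@[19:20]
[21] read 'a'  n20⇒n21 ·f
[22] read 'e'  n21⇒n6 ·f
[23] read 'c'  n6⇒n1 ·f
[24] read 'e'  n1⇒n18
[25] read 'b'  n18⇒n19  ** P1@[25:25]
[26] read 'a'  n19⇒n20  ** P5@[23:26],P7@[25:26]
[27] read 'b'  n20⇒n5 ·f  ** P1@[27:27]
[28] read 'e'  n5⇒n11
[29] read 'a'  n11⇒n21 ·f
[30] read 'e'  n21⇒n6 ·f
[31] read 'a'  n6⇒n21 ·f
[32] read 'd'  n21⇒n22  ** P6@[31:32]
[33] read 'b'  n22⇒n5 ·f  ** P1@[33:33]
[34] read 'd'  n5⇒n0 ·f
[35] read 'b'  n0⇒n5  ** P1@[35:35]
[36] read 'e'  n5⇒n11
[37] read 'd'  n11⇒n7 ·f
[38] read 'c'  n7⇒n8
[39] read 'a'  n8⇒n9
[40] read 'a'  n9⇒n10  ** P2@[36:40],P4@[38:40]
[41] read 'c'  n10⇒n1 ·f
[42] read 'e'  n1⇒n18
[43] read 'b'  n18⇒n19  ** P1@[43:43]
[44] read 'a'  n19⇒n20  ** P5@[41:44],P7@[43:44]
[45] read 'e'  n20⇒n6 ·f
[46] read 'c'  n6⇒n1 ·f
[47] read 'c'  n1⇒n2
[48] read 'c'  n2⇒n3
[49] read 'd'  n3⇒n4  ** P0@[46:49]
[50] read 'a'  n4⇒n21 ·f
[51] read 'b'  n21⇒n5 ·f  ** P1@[51:51]
[52] read 'e'  n5⇒n11
[53] read 'c'  n11⇒n12
[54] read 'e'  n12⇒n13
[55] read 'e'  n13⇒n14
[56] read 'e'  n14⇒n15  ** P3@[51:56]
[57] read 'd'  n15⇒n7 ·f
[58] read 'd'  n7⇒n0 ·f

All matches (sorted): [[1,1],[7,1],[8,5],[8,7],[10,1],[15,3],[19,1],[20,5],[20,7],[25,1],[26,5],[26,7],[27,1],[32,6],[33,1],[35,1],[40,2],[40,4],[43,1],[44,5],[44,7],[49,0],[51,1],[56,3]]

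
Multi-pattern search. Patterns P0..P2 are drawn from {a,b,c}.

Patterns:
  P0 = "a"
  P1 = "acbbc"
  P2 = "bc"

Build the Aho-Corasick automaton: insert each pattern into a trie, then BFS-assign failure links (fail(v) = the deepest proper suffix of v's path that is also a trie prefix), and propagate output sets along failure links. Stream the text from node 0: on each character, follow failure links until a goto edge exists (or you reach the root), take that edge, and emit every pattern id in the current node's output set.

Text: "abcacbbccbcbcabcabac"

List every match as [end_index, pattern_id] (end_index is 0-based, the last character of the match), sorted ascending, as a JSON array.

Construct AC machine:
Trie (insert patterns):
  n0 'ε': a→1 b→6
  n1 'a': c→2  [P0 ends]
  n2 'ac': b→3
  n3 'acb': b→4
  n4 'acbb': c→5
  n5 'acbbc': ·  [P1 ends]
  n6 'b': c→7
  n7 'bc': ·  [P2 ends]

BFS fail/out derivation:
  n1('a'): parent n0 fail=0; on 'a' 0 → fail=0;  out {0}∪∅={0}
  n6('b'): parent n0 fail=0; on 'b' 0 → fail=0;  out ∅∪∅=∅
  n2('ac'): parent n1 fail=0; on 'c' 0 → fail=0;  out ∅∪∅=∅
  n7('bc'): parent n6 fail=0; on 'c' 0 → fail=0;  out {2}∪∅={2}
  n3('acb'): parent n2 fail=0; on 'b' 0 → fail=6;  out ∅∪∅=∅
  n4('acbb'): parent n3 fail=6; on 'b' 6→0 → fail=6;  out ∅∪∅=∅
  n5('acbbc'): parent n4 fail=6; on 'c' 6 → fail=7;  out {1}∪{2}={1,2}

Run:
[0] read 'a'  n0⇒n1  emit P0@[0:0]
[1] read 'b'  n1⇒n6 (fail-walked)
[2] read 'c'  n6⇒n7  emit P2@[1:2]
[3] read 'a'  n7⇒n1 (fail-walked)  emit P0@[3:3]
[4] read 'c'  n1⇒n2
[5] read 'b'  n2⇒n3
[6] read 'b'  n3⇒n4
[7] read 'c'  n4⇒n5  emit P1@[3:7],P2@[6:7]
[8] read 'c'  n5⇒n0 (fail-walked)
[9] read 'b'  n0⇒n6
[10] read 'c'  n6⇒n7  emit P2@[9:10]
[11] read 'b'  n7⇒n6 (fail-walked)
[12] read 'c'  n6⇒n7  emit P2@[11:12]
[13] read 'a'  n7⇒n1 (fail-walked)  emit P0@[13:13]
[14] read 'b'  n1⇒n6 (fail-walked)
[15] read 'c'  n6⇒n7  emit P2@[14:15]
[16] read 'a'  n7⇒n1 (fail-walked)  emit P0@[16:16]
[17] read 'b'  n1⇒n6 (fail-walked)
[18] read 'a'  n6⇒n1 (fail-walked)  emit P0@[18:18]
[19] read 'c'  n1⇒n2

Result: [[0,0],[2,2],[3,0],[7,1],[7,2],[10,2],[12,2],[13,0],[15,2],[16,0],[18,0]]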